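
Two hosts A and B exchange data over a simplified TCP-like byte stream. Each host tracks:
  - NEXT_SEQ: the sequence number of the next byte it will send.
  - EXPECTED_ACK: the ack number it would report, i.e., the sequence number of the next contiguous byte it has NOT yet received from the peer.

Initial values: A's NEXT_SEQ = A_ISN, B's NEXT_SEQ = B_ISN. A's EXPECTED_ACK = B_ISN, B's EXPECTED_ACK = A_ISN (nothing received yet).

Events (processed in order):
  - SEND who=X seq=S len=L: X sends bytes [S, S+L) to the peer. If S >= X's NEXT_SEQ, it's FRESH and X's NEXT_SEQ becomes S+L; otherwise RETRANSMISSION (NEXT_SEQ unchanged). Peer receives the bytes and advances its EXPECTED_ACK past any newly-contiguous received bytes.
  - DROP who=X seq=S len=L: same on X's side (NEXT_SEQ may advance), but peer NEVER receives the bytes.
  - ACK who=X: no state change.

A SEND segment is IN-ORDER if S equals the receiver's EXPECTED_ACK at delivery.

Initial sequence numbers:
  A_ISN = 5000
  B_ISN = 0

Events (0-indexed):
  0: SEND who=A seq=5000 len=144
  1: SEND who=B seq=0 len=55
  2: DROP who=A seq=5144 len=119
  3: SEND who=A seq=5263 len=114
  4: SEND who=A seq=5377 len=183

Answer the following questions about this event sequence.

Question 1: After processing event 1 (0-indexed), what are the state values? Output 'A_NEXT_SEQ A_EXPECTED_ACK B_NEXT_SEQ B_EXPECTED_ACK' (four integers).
After event 0: A_seq=5144 A_ack=0 B_seq=0 B_ack=5144
After event 1: A_seq=5144 A_ack=55 B_seq=55 B_ack=5144

5144 55 55 5144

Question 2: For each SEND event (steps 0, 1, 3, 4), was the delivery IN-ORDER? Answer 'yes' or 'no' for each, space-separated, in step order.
Step 0: SEND seq=5000 -> in-order
Step 1: SEND seq=0 -> in-order
Step 3: SEND seq=5263 -> out-of-order
Step 4: SEND seq=5377 -> out-of-order

Answer: yes yes no no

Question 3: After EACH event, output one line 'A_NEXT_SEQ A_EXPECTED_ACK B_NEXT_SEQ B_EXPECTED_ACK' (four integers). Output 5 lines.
5144 0 0 5144
5144 55 55 5144
5263 55 55 5144
5377 55 55 5144
5560 55 55 5144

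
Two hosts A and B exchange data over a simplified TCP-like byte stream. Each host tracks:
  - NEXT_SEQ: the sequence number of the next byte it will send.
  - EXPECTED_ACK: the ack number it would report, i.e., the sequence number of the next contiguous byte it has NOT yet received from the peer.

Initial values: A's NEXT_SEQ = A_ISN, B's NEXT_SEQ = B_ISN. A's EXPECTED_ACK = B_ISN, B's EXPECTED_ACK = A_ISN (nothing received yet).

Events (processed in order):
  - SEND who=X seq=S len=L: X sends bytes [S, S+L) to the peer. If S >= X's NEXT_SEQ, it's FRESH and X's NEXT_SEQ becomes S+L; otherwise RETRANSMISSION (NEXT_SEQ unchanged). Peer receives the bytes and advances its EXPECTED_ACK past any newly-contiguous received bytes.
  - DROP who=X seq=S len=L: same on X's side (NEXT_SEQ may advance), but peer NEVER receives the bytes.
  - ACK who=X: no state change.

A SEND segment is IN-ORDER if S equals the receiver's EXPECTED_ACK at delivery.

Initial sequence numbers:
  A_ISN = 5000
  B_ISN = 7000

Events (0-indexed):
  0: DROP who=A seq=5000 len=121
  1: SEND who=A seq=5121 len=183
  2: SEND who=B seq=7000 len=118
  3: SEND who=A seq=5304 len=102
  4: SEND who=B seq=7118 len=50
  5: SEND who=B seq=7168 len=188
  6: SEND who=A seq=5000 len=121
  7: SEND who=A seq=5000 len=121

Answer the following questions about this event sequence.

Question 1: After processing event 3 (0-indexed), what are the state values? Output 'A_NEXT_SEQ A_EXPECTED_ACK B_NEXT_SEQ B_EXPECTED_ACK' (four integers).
After event 0: A_seq=5121 A_ack=7000 B_seq=7000 B_ack=5000
After event 1: A_seq=5304 A_ack=7000 B_seq=7000 B_ack=5000
After event 2: A_seq=5304 A_ack=7118 B_seq=7118 B_ack=5000
After event 3: A_seq=5406 A_ack=7118 B_seq=7118 B_ack=5000

5406 7118 7118 5000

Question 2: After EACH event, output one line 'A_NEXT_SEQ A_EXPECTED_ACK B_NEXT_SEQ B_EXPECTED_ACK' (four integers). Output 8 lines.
5121 7000 7000 5000
5304 7000 7000 5000
5304 7118 7118 5000
5406 7118 7118 5000
5406 7168 7168 5000
5406 7356 7356 5000
5406 7356 7356 5406
5406 7356 7356 5406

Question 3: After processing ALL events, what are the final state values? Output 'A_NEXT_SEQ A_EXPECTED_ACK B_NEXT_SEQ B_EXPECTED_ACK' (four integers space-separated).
Answer: 5406 7356 7356 5406

Derivation:
After event 0: A_seq=5121 A_ack=7000 B_seq=7000 B_ack=5000
After event 1: A_seq=5304 A_ack=7000 B_seq=7000 B_ack=5000
After event 2: A_seq=5304 A_ack=7118 B_seq=7118 B_ack=5000
After event 3: A_seq=5406 A_ack=7118 B_seq=7118 B_ack=5000
After event 4: A_seq=5406 A_ack=7168 B_seq=7168 B_ack=5000
After event 5: A_seq=5406 A_ack=7356 B_seq=7356 B_ack=5000
After event 6: A_seq=5406 A_ack=7356 B_seq=7356 B_ack=5406
After event 7: A_seq=5406 A_ack=7356 B_seq=7356 B_ack=5406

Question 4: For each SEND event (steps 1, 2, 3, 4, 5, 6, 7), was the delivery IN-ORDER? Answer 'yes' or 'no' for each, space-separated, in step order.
Step 1: SEND seq=5121 -> out-of-order
Step 2: SEND seq=7000 -> in-order
Step 3: SEND seq=5304 -> out-of-order
Step 4: SEND seq=7118 -> in-order
Step 5: SEND seq=7168 -> in-order
Step 6: SEND seq=5000 -> in-order
Step 7: SEND seq=5000 -> out-of-order

Answer: no yes no yes yes yes no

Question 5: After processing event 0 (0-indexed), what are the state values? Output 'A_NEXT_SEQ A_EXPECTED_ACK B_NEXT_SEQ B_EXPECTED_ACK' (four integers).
After event 0: A_seq=5121 A_ack=7000 B_seq=7000 B_ack=5000

5121 7000 7000 5000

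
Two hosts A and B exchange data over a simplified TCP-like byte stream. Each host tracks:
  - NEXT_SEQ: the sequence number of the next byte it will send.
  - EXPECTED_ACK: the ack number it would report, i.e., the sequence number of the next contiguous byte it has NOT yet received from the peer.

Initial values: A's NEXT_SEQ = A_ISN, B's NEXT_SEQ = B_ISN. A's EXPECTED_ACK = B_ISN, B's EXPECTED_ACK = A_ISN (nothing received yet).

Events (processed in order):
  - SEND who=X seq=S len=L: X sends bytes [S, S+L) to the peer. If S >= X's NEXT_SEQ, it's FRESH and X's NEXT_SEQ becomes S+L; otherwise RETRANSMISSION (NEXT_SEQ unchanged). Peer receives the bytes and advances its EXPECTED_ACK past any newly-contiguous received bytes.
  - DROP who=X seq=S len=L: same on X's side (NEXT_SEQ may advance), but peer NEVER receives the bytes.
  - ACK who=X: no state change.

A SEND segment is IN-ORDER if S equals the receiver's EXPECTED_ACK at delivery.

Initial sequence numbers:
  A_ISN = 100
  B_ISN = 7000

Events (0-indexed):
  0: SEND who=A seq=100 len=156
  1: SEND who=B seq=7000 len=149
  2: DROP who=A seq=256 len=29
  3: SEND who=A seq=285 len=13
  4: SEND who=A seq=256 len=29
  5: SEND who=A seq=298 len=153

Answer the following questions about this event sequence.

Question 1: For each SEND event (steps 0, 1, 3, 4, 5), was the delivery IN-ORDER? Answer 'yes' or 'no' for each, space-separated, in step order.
Step 0: SEND seq=100 -> in-order
Step 1: SEND seq=7000 -> in-order
Step 3: SEND seq=285 -> out-of-order
Step 4: SEND seq=256 -> in-order
Step 5: SEND seq=298 -> in-order

Answer: yes yes no yes yes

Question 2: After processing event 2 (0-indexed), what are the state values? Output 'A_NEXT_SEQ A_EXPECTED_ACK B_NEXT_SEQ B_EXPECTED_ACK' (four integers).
After event 0: A_seq=256 A_ack=7000 B_seq=7000 B_ack=256
After event 1: A_seq=256 A_ack=7149 B_seq=7149 B_ack=256
After event 2: A_seq=285 A_ack=7149 B_seq=7149 B_ack=256

285 7149 7149 256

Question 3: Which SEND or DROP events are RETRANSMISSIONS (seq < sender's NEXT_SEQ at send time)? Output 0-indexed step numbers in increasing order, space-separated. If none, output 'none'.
Step 0: SEND seq=100 -> fresh
Step 1: SEND seq=7000 -> fresh
Step 2: DROP seq=256 -> fresh
Step 3: SEND seq=285 -> fresh
Step 4: SEND seq=256 -> retransmit
Step 5: SEND seq=298 -> fresh

Answer: 4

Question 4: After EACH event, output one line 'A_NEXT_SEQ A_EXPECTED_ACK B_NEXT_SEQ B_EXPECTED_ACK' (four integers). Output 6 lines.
256 7000 7000 256
256 7149 7149 256
285 7149 7149 256
298 7149 7149 256
298 7149 7149 298
451 7149 7149 451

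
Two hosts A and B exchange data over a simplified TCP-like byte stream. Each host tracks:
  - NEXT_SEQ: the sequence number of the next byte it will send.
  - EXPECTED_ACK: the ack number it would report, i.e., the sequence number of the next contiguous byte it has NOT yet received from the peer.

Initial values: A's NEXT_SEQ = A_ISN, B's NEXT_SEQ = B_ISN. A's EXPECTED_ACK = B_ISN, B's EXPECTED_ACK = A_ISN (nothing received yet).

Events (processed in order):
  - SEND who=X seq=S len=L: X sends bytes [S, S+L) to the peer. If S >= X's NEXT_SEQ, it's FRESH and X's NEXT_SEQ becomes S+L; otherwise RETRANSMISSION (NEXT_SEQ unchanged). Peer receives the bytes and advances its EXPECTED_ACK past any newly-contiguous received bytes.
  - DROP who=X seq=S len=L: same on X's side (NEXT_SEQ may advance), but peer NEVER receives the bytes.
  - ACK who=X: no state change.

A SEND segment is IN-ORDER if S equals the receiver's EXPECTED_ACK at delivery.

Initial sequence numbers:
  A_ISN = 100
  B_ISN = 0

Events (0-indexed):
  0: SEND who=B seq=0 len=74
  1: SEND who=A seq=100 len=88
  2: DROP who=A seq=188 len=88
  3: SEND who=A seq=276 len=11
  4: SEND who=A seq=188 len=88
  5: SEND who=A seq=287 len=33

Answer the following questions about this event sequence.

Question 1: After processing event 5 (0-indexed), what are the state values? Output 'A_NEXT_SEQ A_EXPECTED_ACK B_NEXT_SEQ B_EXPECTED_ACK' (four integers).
After event 0: A_seq=100 A_ack=74 B_seq=74 B_ack=100
After event 1: A_seq=188 A_ack=74 B_seq=74 B_ack=188
After event 2: A_seq=276 A_ack=74 B_seq=74 B_ack=188
After event 3: A_seq=287 A_ack=74 B_seq=74 B_ack=188
After event 4: A_seq=287 A_ack=74 B_seq=74 B_ack=287
After event 5: A_seq=320 A_ack=74 B_seq=74 B_ack=320

320 74 74 320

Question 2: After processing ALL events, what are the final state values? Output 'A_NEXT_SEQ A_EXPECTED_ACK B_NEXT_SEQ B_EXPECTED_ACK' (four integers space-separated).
After event 0: A_seq=100 A_ack=74 B_seq=74 B_ack=100
After event 1: A_seq=188 A_ack=74 B_seq=74 B_ack=188
After event 2: A_seq=276 A_ack=74 B_seq=74 B_ack=188
After event 3: A_seq=287 A_ack=74 B_seq=74 B_ack=188
After event 4: A_seq=287 A_ack=74 B_seq=74 B_ack=287
After event 5: A_seq=320 A_ack=74 B_seq=74 B_ack=320

Answer: 320 74 74 320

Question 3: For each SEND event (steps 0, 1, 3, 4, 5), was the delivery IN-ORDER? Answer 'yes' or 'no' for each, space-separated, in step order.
Answer: yes yes no yes yes

Derivation:
Step 0: SEND seq=0 -> in-order
Step 1: SEND seq=100 -> in-order
Step 3: SEND seq=276 -> out-of-order
Step 4: SEND seq=188 -> in-order
Step 5: SEND seq=287 -> in-order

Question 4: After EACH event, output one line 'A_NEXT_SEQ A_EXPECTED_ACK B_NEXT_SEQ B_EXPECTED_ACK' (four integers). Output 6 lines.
100 74 74 100
188 74 74 188
276 74 74 188
287 74 74 188
287 74 74 287
320 74 74 320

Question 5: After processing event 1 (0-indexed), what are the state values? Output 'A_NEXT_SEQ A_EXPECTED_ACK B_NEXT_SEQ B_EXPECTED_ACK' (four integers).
After event 0: A_seq=100 A_ack=74 B_seq=74 B_ack=100
After event 1: A_seq=188 A_ack=74 B_seq=74 B_ack=188

188 74 74 188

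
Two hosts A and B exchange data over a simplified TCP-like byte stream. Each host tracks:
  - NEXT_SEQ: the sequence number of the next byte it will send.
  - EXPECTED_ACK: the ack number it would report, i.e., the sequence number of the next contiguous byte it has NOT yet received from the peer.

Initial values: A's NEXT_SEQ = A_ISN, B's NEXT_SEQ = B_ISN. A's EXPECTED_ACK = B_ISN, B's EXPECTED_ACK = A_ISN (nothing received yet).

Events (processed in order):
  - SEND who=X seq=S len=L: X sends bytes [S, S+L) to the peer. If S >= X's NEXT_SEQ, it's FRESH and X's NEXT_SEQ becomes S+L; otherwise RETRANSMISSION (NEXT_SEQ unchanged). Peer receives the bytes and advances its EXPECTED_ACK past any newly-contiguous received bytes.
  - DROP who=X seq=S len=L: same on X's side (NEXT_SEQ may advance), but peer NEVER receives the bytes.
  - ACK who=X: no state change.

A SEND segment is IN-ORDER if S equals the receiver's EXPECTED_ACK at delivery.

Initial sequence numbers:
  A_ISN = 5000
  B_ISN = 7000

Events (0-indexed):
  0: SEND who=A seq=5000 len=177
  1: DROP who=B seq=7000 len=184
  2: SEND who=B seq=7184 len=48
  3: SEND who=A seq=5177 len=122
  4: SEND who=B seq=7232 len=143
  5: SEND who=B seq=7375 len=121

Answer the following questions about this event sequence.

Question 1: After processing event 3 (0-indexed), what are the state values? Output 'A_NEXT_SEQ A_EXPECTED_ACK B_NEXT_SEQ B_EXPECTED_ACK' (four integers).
After event 0: A_seq=5177 A_ack=7000 B_seq=7000 B_ack=5177
After event 1: A_seq=5177 A_ack=7000 B_seq=7184 B_ack=5177
After event 2: A_seq=5177 A_ack=7000 B_seq=7232 B_ack=5177
After event 3: A_seq=5299 A_ack=7000 B_seq=7232 B_ack=5299

5299 7000 7232 5299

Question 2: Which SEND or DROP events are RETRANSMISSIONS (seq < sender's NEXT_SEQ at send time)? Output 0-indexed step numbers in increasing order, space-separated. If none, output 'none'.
Answer: none

Derivation:
Step 0: SEND seq=5000 -> fresh
Step 1: DROP seq=7000 -> fresh
Step 2: SEND seq=7184 -> fresh
Step 3: SEND seq=5177 -> fresh
Step 4: SEND seq=7232 -> fresh
Step 5: SEND seq=7375 -> fresh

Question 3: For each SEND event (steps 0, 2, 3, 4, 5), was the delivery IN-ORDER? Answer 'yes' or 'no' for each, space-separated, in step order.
Step 0: SEND seq=5000 -> in-order
Step 2: SEND seq=7184 -> out-of-order
Step 3: SEND seq=5177 -> in-order
Step 4: SEND seq=7232 -> out-of-order
Step 5: SEND seq=7375 -> out-of-order

Answer: yes no yes no no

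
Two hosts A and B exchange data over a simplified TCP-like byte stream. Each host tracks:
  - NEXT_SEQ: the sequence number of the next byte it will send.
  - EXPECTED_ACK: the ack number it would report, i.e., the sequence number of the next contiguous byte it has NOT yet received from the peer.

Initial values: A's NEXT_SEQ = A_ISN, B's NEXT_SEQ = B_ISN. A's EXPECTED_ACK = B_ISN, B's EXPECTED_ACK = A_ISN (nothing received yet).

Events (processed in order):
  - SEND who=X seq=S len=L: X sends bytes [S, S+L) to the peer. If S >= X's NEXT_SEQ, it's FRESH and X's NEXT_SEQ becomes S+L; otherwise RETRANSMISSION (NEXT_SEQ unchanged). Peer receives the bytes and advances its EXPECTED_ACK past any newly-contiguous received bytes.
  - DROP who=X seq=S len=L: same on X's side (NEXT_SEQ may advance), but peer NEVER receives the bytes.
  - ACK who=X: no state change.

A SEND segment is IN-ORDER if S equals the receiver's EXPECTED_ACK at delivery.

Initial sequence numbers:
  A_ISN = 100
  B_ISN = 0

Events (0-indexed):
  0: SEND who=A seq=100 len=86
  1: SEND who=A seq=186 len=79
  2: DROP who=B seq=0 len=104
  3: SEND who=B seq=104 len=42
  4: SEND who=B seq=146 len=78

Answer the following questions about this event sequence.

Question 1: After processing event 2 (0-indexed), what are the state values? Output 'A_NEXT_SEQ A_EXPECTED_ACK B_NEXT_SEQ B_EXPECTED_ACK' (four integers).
After event 0: A_seq=186 A_ack=0 B_seq=0 B_ack=186
After event 1: A_seq=265 A_ack=0 B_seq=0 B_ack=265
After event 2: A_seq=265 A_ack=0 B_seq=104 B_ack=265

265 0 104 265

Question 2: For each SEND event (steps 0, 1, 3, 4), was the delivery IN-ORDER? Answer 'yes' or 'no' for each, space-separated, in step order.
Step 0: SEND seq=100 -> in-order
Step 1: SEND seq=186 -> in-order
Step 3: SEND seq=104 -> out-of-order
Step 4: SEND seq=146 -> out-of-order

Answer: yes yes no no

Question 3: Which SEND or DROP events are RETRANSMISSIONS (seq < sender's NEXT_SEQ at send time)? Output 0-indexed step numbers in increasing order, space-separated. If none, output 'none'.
Answer: none

Derivation:
Step 0: SEND seq=100 -> fresh
Step 1: SEND seq=186 -> fresh
Step 2: DROP seq=0 -> fresh
Step 3: SEND seq=104 -> fresh
Step 4: SEND seq=146 -> fresh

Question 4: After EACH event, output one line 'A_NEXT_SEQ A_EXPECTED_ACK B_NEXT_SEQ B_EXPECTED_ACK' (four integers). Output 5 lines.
186 0 0 186
265 0 0 265
265 0 104 265
265 0 146 265
265 0 224 265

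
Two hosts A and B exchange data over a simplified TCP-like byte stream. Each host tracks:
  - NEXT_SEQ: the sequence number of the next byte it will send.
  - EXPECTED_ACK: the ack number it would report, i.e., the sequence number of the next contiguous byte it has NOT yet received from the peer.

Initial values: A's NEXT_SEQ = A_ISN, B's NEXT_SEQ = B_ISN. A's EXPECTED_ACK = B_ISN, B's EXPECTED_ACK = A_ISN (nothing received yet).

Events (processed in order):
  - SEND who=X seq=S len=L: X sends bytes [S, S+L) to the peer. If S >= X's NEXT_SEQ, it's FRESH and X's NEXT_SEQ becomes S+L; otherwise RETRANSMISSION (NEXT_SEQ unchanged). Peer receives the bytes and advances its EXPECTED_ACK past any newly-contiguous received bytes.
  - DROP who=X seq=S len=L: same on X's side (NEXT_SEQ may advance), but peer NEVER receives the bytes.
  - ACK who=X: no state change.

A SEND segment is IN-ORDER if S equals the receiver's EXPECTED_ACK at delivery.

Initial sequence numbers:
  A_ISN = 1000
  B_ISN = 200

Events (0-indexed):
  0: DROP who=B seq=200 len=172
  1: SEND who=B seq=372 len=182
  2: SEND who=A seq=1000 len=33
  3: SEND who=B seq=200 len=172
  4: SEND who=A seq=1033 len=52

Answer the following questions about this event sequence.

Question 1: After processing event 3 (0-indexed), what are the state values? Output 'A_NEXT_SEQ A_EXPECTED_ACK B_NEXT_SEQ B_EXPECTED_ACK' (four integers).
After event 0: A_seq=1000 A_ack=200 B_seq=372 B_ack=1000
After event 1: A_seq=1000 A_ack=200 B_seq=554 B_ack=1000
After event 2: A_seq=1033 A_ack=200 B_seq=554 B_ack=1033
After event 3: A_seq=1033 A_ack=554 B_seq=554 B_ack=1033

1033 554 554 1033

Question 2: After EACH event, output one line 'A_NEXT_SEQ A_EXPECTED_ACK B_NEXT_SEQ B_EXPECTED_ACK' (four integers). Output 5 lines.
1000 200 372 1000
1000 200 554 1000
1033 200 554 1033
1033 554 554 1033
1085 554 554 1085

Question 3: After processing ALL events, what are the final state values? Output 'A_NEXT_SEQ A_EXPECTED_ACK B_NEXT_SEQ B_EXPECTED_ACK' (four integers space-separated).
Answer: 1085 554 554 1085

Derivation:
After event 0: A_seq=1000 A_ack=200 B_seq=372 B_ack=1000
After event 1: A_seq=1000 A_ack=200 B_seq=554 B_ack=1000
After event 2: A_seq=1033 A_ack=200 B_seq=554 B_ack=1033
After event 3: A_seq=1033 A_ack=554 B_seq=554 B_ack=1033
After event 4: A_seq=1085 A_ack=554 B_seq=554 B_ack=1085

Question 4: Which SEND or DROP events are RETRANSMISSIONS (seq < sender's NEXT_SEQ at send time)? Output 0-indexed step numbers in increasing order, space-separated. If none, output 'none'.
Step 0: DROP seq=200 -> fresh
Step 1: SEND seq=372 -> fresh
Step 2: SEND seq=1000 -> fresh
Step 3: SEND seq=200 -> retransmit
Step 4: SEND seq=1033 -> fresh

Answer: 3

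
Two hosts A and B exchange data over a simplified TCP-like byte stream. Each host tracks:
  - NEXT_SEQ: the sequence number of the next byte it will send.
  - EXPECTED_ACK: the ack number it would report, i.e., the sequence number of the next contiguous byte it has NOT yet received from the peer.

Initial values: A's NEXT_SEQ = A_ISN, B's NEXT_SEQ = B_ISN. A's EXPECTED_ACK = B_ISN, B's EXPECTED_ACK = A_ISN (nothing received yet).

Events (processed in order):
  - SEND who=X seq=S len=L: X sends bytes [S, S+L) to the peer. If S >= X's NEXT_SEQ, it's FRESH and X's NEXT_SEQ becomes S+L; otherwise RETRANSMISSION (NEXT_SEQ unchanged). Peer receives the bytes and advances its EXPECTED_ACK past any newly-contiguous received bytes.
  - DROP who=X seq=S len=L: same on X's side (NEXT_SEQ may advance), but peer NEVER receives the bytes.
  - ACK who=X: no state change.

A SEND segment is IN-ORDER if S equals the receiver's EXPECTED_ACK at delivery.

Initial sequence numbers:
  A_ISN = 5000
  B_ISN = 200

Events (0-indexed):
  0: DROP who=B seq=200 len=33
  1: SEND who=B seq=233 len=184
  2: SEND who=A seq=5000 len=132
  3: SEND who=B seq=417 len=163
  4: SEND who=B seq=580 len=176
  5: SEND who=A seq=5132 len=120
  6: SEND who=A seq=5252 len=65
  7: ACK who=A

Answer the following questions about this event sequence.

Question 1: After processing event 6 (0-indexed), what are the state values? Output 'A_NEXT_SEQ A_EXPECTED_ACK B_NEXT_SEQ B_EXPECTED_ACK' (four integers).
After event 0: A_seq=5000 A_ack=200 B_seq=233 B_ack=5000
After event 1: A_seq=5000 A_ack=200 B_seq=417 B_ack=5000
After event 2: A_seq=5132 A_ack=200 B_seq=417 B_ack=5132
After event 3: A_seq=5132 A_ack=200 B_seq=580 B_ack=5132
After event 4: A_seq=5132 A_ack=200 B_seq=756 B_ack=5132
After event 5: A_seq=5252 A_ack=200 B_seq=756 B_ack=5252
After event 6: A_seq=5317 A_ack=200 B_seq=756 B_ack=5317

5317 200 756 5317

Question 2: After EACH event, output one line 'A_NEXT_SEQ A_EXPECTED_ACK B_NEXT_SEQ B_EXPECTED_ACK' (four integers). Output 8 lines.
5000 200 233 5000
5000 200 417 5000
5132 200 417 5132
5132 200 580 5132
5132 200 756 5132
5252 200 756 5252
5317 200 756 5317
5317 200 756 5317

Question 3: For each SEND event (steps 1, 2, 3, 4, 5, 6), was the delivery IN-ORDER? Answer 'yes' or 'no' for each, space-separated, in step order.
Step 1: SEND seq=233 -> out-of-order
Step 2: SEND seq=5000 -> in-order
Step 3: SEND seq=417 -> out-of-order
Step 4: SEND seq=580 -> out-of-order
Step 5: SEND seq=5132 -> in-order
Step 6: SEND seq=5252 -> in-order

Answer: no yes no no yes yes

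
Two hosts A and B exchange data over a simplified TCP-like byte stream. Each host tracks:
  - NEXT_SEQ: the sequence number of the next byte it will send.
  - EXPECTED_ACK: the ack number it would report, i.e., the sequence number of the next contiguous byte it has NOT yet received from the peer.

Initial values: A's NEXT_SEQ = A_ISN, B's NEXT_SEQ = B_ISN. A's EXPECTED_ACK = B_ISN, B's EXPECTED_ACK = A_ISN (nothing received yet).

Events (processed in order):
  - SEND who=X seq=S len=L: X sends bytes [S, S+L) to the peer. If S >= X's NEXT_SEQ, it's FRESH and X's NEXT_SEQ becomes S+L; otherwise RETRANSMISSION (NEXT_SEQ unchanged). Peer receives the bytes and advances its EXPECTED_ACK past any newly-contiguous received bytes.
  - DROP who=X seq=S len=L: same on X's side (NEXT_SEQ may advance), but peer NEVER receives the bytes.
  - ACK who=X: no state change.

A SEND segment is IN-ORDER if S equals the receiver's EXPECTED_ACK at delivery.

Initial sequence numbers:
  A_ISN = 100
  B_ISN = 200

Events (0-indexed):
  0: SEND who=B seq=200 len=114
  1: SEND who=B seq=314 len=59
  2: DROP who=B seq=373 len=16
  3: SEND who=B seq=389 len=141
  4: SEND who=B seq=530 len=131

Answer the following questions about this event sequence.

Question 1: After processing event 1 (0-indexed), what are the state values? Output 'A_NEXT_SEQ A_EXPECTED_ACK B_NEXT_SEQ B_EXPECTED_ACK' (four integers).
After event 0: A_seq=100 A_ack=314 B_seq=314 B_ack=100
After event 1: A_seq=100 A_ack=373 B_seq=373 B_ack=100

100 373 373 100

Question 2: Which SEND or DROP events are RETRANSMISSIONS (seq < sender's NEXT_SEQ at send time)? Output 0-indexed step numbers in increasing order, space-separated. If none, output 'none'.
Answer: none

Derivation:
Step 0: SEND seq=200 -> fresh
Step 1: SEND seq=314 -> fresh
Step 2: DROP seq=373 -> fresh
Step 3: SEND seq=389 -> fresh
Step 4: SEND seq=530 -> fresh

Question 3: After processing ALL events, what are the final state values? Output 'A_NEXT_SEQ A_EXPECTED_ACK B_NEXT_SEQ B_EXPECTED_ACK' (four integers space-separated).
After event 0: A_seq=100 A_ack=314 B_seq=314 B_ack=100
After event 1: A_seq=100 A_ack=373 B_seq=373 B_ack=100
After event 2: A_seq=100 A_ack=373 B_seq=389 B_ack=100
After event 3: A_seq=100 A_ack=373 B_seq=530 B_ack=100
After event 4: A_seq=100 A_ack=373 B_seq=661 B_ack=100

Answer: 100 373 661 100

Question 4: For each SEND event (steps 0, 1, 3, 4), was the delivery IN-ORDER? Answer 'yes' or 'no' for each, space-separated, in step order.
Step 0: SEND seq=200 -> in-order
Step 1: SEND seq=314 -> in-order
Step 3: SEND seq=389 -> out-of-order
Step 4: SEND seq=530 -> out-of-order

Answer: yes yes no no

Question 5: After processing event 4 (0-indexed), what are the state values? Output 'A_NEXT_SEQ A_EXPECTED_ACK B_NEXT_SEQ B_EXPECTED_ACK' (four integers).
After event 0: A_seq=100 A_ack=314 B_seq=314 B_ack=100
After event 1: A_seq=100 A_ack=373 B_seq=373 B_ack=100
After event 2: A_seq=100 A_ack=373 B_seq=389 B_ack=100
After event 3: A_seq=100 A_ack=373 B_seq=530 B_ack=100
After event 4: A_seq=100 A_ack=373 B_seq=661 B_ack=100

100 373 661 100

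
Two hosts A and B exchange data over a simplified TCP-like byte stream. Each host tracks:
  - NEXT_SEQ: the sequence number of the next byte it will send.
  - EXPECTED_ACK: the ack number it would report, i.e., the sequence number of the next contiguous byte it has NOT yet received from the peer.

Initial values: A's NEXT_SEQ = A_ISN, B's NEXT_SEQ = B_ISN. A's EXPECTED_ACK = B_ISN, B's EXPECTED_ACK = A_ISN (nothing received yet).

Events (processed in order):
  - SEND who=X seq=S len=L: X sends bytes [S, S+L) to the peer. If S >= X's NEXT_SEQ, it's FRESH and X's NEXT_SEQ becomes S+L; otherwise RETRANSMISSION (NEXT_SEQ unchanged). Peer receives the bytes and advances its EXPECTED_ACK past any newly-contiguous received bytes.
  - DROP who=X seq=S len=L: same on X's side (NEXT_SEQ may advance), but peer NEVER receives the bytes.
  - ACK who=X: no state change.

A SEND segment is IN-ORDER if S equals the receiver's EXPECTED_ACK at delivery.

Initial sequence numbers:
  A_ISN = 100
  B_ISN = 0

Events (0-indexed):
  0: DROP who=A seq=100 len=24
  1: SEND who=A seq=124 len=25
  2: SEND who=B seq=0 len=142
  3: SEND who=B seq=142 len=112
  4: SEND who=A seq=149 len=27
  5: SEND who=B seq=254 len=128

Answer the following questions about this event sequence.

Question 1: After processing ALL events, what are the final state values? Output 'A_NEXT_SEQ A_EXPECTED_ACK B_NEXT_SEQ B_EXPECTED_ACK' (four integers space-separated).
Answer: 176 382 382 100

Derivation:
After event 0: A_seq=124 A_ack=0 B_seq=0 B_ack=100
After event 1: A_seq=149 A_ack=0 B_seq=0 B_ack=100
After event 2: A_seq=149 A_ack=142 B_seq=142 B_ack=100
After event 3: A_seq=149 A_ack=254 B_seq=254 B_ack=100
After event 4: A_seq=176 A_ack=254 B_seq=254 B_ack=100
After event 5: A_seq=176 A_ack=382 B_seq=382 B_ack=100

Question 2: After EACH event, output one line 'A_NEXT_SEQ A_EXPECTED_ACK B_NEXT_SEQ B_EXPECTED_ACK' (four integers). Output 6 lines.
124 0 0 100
149 0 0 100
149 142 142 100
149 254 254 100
176 254 254 100
176 382 382 100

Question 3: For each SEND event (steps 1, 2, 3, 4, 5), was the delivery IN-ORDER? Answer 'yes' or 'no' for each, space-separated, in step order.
Step 1: SEND seq=124 -> out-of-order
Step 2: SEND seq=0 -> in-order
Step 3: SEND seq=142 -> in-order
Step 4: SEND seq=149 -> out-of-order
Step 5: SEND seq=254 -> in-order

Answer: no yes yes no yes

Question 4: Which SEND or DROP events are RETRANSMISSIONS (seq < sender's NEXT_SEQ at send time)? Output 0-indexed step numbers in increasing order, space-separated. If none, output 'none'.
Step 0: DROP seq=100 -> fresh
Step 1: SEND seq=124 -> fresh
Step 2: SEND seq=0 -> fresh
Step 3: SEND seq=142 -> fresh
Step 4: SEND seq=149 -> fresh
Step 5: SEND seq=254 -> fresh

Answer: none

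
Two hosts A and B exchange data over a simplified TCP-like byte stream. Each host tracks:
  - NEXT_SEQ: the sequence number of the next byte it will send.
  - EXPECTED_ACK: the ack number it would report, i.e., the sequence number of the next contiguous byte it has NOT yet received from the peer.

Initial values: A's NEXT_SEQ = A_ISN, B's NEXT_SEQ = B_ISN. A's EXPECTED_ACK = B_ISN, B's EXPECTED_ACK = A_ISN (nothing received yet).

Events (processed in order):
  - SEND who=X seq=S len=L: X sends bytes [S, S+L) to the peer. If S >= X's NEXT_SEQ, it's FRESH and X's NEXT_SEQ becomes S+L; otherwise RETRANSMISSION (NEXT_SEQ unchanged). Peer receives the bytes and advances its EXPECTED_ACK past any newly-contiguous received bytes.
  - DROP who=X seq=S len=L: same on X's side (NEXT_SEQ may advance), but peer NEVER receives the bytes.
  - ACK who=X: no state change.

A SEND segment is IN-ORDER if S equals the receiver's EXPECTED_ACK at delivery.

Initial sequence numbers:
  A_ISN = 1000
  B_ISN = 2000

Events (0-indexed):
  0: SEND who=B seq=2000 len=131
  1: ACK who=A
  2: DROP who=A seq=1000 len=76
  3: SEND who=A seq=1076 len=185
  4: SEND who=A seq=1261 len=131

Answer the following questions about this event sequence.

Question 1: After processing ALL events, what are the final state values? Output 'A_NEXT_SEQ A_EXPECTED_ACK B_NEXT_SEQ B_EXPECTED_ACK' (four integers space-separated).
Answer: 1392 2131 2131 1000

Derivation:
After event 0: A_seq=1000 A_ack=2131 B_seq=2131 B_ack=1000
After event 1: A_seq=1000 A_ack=2131 B_seq=2131 B_ack=1000
After event 2: A_seq=1076 A_ack=2131 B_seq=2131 B_ack=1000
After event 3: A_seq=1261 A_ack=2131 B_seq=2131 B_ack=1000
After event 4: A_seq=1392 A_ack=2131 B_seq=2131 B_ack=1000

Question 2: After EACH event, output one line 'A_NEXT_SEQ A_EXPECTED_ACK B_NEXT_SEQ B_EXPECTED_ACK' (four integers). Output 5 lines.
1000 2131 2131 1000
1000 2131 2131 1000
1076 2131 2131 1000
1261 2131 2131 1000
1392 2131 2131 1000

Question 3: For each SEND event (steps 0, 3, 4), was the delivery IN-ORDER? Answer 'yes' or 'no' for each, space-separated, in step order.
Step 0: SEND seq=2000 -> in-order
Step 3: SEND seq=1076 -> out-of-order
Step 4: SEND seq=1261 -> out-of-order

Answer: yes no no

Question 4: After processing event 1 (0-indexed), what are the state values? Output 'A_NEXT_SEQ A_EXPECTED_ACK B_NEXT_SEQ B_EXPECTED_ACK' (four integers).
After event 0: A_seq=1000 A_ack=2131 B_seq=2131 B_ack=1000
After event 1: A_seq=1000 A_ack=2131 B_seq=2131 B_ack=1000

1000 2131 2131 1000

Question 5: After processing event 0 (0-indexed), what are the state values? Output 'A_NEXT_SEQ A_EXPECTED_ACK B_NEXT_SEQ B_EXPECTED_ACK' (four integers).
After event 0: A_seq=1000 A_ack=2131 B_seq=2131 B_ack=1000

1000 2131 2131 1000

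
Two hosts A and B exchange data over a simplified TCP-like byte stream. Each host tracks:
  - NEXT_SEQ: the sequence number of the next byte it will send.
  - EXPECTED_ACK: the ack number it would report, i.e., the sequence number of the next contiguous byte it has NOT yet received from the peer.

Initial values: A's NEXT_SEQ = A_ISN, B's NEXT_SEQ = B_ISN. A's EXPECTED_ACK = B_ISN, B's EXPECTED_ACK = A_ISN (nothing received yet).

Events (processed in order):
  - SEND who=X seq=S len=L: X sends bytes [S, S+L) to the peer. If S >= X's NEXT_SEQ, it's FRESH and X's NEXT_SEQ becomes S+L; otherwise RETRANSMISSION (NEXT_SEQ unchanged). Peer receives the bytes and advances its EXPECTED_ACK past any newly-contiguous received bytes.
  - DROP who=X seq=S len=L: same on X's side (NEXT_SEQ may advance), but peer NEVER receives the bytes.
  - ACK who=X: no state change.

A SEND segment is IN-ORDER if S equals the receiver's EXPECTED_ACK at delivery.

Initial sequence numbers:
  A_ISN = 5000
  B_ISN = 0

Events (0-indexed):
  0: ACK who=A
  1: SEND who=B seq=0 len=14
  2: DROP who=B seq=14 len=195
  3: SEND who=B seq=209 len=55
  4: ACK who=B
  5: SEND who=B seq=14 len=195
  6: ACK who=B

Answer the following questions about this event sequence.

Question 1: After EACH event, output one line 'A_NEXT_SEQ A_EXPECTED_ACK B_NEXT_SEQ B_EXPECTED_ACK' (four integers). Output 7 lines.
5000 0 0 5000
5000 14 14 5000
5000 14 209 5000
5000 14 264 5000
5000 14 264 5000
5000 264 264 5000
5000 264 264 5000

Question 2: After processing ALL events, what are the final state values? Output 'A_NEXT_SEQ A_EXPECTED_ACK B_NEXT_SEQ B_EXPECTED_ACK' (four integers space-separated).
After event 0: A_seq=5000 A_ack=0 B_seq=0 B_ack=5000
After event 1: A_seq=5000 A_ack=14 B_seq=14 B_ack=5000
After event 2: A_seq=5000 A_ack=14 B_seq=209 B_ack=5000
After event 3: A_seq=5000 A_ack=14 B_seq=264 B_ack=5000
After event 4: A_seq=5000 A_ack=14 B_seq=264 B_ack=5000
After event 5: A_seq=5000 A_ack=264 B_seq=264 B_ack=5000
After event 6: A_seq=5000 A_ack=264 B_seq=264 B_ack=5000

Answer: 5000 264 264 5000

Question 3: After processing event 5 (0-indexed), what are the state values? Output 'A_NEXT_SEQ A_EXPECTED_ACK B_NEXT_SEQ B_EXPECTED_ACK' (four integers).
After event 0: A_seq=5000 A_ack=0 B_seq=0 B_ack=5000
After event 1: A_seq=5000 A_ack=14 B_seq=14 B_ack=5000
After event 2: A_seq=5000 A_ack=14 B_seq=209 B_ack=5000
After event 3: A_seq=5000 A_ack=14 B_seq=264 B_ack=5000
After event 4: A_seq=5000 A_ack=14 B_seq=264 B_ack=5000
After event 5: A_seq=5000 A_ack=264 B_seq=264 B_ack=5000

5000 264 264 5000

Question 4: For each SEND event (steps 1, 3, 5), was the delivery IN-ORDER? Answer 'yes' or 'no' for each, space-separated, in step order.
Answer: yes no yes

Derivation:
Step 1: SEND seq=0 -> in-order
Step 3: SEND seq=209 -> out-of-order
Step 5: SEND seq=14 -> in-order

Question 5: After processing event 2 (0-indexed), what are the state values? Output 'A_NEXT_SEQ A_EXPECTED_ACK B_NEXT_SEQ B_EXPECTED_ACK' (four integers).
After event 0: A_seq=5000 A_ack=0 B_seq=0 B_ack=5000
After event 1: A_seq=5000 A_ack=14 B_seq=14 B_ack=5000
After event 2: A_seq=5000 A_ack=14 B_seq=209 B_ack=5000

5000 14 209 5000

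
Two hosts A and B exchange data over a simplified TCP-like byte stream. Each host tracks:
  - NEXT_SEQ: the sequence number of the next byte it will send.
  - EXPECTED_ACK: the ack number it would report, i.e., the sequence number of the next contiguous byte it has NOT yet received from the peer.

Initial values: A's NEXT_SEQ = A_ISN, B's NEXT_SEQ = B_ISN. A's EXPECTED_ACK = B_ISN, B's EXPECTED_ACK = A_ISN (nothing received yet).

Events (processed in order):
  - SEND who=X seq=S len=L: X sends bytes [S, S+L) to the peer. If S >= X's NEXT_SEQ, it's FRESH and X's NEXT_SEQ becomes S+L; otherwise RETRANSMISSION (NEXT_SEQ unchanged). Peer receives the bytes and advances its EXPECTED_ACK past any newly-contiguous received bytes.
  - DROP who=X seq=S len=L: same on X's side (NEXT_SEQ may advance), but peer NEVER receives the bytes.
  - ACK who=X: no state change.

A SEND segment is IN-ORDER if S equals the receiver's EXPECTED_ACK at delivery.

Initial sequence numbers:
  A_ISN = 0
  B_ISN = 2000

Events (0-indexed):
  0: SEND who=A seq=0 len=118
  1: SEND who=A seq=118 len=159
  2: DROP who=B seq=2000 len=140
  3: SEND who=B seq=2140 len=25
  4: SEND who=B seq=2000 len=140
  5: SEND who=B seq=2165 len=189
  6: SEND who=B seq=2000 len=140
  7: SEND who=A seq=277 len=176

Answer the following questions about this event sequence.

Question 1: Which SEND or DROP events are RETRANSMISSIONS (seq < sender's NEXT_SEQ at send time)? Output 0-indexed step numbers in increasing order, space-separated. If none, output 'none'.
Step 0: SEND seq=0 -> fresh
Step 1: SEND seq=118 -> fresh
Step 2: DROP seq=2000 -> fresh
Step 3: SEND seq=2140 -> fresh
Step 4: SEND seq=2000 -> retransmit
Step 5: SEND seq=2165 -> fresh
Step 6: SEND seq=2000 -> retransmit
Step 7: SEND seq=277 -> fresh

Answer: 4 6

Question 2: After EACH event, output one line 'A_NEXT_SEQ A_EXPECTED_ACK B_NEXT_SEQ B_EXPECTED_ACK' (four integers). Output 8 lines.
118 2000 2000 118
277 2000 2000 277
277 2000 2140 277
277 2000 2165 277
277 2165 2165 277
277 2354 2354 277
277 2354 2354 277
453 2354 2354 453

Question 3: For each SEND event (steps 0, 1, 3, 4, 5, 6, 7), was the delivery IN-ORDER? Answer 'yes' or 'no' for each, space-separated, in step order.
Answer: yes yes no yes yes no yes

Derivation:
Step 0: SEND seq=0 -> in-order
Step 1: SEND seq=118 -> in-order
Step 3: SEND seq=2140 -> out-of-order
Step 4: SEND seq=2000 -> in-order
Step 5: SEND seq=2165 -> in-order
Step 6: SEND seq=2000 -> out-of-order
Step 7: SEND seq=277 -> in-order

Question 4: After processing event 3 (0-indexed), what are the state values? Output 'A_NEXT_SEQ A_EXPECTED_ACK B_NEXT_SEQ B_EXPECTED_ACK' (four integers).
After event 0: A_seq=118 A_ack=2000 B_seq=2000 B_ack=118
After event 1: A_seq=277 A_ack=2000 B_seq=2000 B_ack=277
After event 2: A_seq=277 A_ack=2000 B_seq=2140 B_ack=277
After event 3: A_seq=277 A_ack=2000 B_seq=2165 B_ack=277

277 2000 2165 277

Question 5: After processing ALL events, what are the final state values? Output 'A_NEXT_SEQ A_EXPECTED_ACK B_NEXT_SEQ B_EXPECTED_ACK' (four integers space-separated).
Answer: 453 2354 2354 453

Derivation:
After event 0: A_seq=118 A_ack=2000 B_seq=2000 B_ack=118
After event 1: A_seq=277 A_ack=2000 B_seq=2000 B_ack=277
After event 2: A_seq=277 A_ack=2000 B_seq=2140 B_ack=277
After event 3: A_seq=277 A_ack=2000 B_seq=2165 B_ack=277
After event 4: A_seq=277 A_ack=2165 B_seq=2165 B_ack=277
After event 5: A_seq=277 A_ack=2354 B_seq=2354 B_ack=277
After event 6: A_seq=277 A_ack=2354 B_seq=2354 B_ack=277
After event 7: A_seq=453 A_ack=2354 B_seq=2354 B_ack=453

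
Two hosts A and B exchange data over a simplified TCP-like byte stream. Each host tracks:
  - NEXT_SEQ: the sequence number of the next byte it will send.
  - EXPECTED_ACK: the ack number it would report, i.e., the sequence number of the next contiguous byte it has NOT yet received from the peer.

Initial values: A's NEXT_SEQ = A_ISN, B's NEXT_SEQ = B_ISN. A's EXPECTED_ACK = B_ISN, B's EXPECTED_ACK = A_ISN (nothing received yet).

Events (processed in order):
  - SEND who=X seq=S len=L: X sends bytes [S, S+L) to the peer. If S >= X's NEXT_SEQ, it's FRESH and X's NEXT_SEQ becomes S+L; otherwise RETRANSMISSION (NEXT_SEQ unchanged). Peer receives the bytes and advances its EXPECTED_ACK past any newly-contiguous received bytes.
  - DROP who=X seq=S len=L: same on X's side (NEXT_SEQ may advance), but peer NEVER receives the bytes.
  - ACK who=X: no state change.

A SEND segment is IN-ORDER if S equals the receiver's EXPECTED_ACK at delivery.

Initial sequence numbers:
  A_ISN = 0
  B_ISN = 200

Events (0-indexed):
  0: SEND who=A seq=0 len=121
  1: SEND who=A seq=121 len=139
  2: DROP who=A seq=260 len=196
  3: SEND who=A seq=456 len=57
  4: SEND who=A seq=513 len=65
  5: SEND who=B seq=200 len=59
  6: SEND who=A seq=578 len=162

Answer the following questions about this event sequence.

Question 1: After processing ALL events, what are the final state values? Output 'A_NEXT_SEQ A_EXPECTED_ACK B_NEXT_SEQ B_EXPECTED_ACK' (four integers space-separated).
Answer: 740 259 259 260

Derivation:
After event 0: A_seq=121 A_ack=200 B_seq=200 B_ack=121
After event 1: A_seq=260 A_ack=200 B_seq=200 B_ack=260
After event 2: A_seq=456 A_ack=200 B_seq=200 B_ack=260
After event 3: A_seq=513 A_ack=200 B_seq=200 B_ack=260
After event 4: A_seq=578 A_ack=200 B_seq=200 B_ack=260
After event 5: A_seq=578 A_ack=259 B_seq=259 B_ack=260
After event 6: A_seq=740 A_ack=259 B_seq=259 B_ack=260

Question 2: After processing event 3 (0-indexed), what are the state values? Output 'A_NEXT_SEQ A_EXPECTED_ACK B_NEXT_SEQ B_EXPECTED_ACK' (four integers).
After event 0: A_seq=121 A_ack=200 B_seq=200 B_ack=121
After event 1: A_seq=260 A_ack=200 B_seq=200 B_ack=260
After event 2: A_seq=456 A_ack=200 B_seq=200 B_ack=260
After event 3: A_seq=513 A_ack=200 B_seq=200 B_ack=260

513 200 200 260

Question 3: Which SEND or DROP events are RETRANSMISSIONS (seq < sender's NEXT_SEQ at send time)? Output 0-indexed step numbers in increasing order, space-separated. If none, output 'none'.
Step 0: SEND seq=0 -> fresh
Step 1: SEND seq=121 -> fresh
Step 2: DROP seq=260 -> fresh
Step 3: SEND seq=456 -> fresh
Step 4: SEND seq=513 -> fresh
Step 5: SEND seq=200 -> fresh
Step 6: SEND seq=578 -> fresh

Answer: none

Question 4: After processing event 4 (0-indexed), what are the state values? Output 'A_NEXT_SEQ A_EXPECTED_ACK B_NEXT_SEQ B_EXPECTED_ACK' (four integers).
After event 0: A_seq=121 A_ack=200 B_seq=200 B_ack=121
After event 1: A_seq=260 A_ack=200 B_seq=200 B_ack=260
After event 2: A_seq=456 A_ack=200 B_seq=200 B_ack=260
After event 3: A_seq=513 A_ack=200 B_seq=200 B_ack=260
After event 4: A_seq=578 A_ack=200 B_seq=200 B_ack=260

578 200 200 260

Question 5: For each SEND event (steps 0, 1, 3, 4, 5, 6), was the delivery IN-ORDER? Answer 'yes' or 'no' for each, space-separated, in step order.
Answer: yes yes no no yes no

Derivation:
Step 0: SEND seq=0 -> in-order
Step 1: SEND seq=121 -> in-order
Step 3: SEND seq=456 -> out-of-order
Step 4: SEND seq=513 -> out-of-order
Step 5: SEND seq=200 -> in-order
Step 6: SEND seq=578 -> out-of-order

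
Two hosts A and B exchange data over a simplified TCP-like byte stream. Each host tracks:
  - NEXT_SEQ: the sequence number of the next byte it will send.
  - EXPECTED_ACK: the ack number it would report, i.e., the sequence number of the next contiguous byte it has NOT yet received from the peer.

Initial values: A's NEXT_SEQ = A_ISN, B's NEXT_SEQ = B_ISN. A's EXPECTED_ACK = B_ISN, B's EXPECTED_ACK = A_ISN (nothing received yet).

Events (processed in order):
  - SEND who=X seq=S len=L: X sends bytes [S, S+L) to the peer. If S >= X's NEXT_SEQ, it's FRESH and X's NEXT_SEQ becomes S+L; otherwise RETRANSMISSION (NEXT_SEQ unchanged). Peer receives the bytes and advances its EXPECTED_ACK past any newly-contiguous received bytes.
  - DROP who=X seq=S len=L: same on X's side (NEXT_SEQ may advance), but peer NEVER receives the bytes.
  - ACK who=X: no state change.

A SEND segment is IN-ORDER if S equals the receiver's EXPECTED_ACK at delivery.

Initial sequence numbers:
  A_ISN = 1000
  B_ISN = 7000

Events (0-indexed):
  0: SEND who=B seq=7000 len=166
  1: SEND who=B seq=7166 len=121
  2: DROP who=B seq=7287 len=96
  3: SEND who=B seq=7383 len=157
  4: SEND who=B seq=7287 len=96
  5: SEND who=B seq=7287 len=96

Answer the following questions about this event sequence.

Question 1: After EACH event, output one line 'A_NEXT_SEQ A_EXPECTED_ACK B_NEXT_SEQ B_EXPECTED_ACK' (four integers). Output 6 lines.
1000 7166 7166 1000
1000 7287 7287 1000
1000 7287 7383 1000
1000 7287 7540 1000
1000 7540 7540 1000
1000 7540 7540 1000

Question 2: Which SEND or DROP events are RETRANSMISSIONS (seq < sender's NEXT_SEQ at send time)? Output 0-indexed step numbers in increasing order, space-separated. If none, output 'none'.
Step 0: SEND seq=7000 -> fresh
Step 1: SEND seq=7166 -> fresh
Step 2: DROP seq=7287 -> fresh
Step 3: SEND seq=7383 -> fresh
Step 4: SEND seq=7287 -> retransmit
Step 5: SEND seq=7287 -> retransmit

Answer: 4 5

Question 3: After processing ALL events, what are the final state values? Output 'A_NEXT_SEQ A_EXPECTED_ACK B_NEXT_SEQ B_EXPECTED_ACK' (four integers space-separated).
After event 0: A_seq=1000 A_ack=7166 B_seq=7166 B_ack=1000
After event 1: A_seq=1000 A_ack=7287 B_seq=7287 B_ack=1000
After event 2: A_seq=1000 A_ack=7287 B_seq=7383 B_ack=1000
After event 3: A_seq=1000 A_ack=7287 B_seq=7540 B_ack=1000
After event 4: A_seq=1000 A_ack=7540 B_seq=7540 B_ack=1000
After event 5: A_seq=1000 A_ack=7540 B_seq=7540 B_ack=1000

Answer: 1000 7540 7540 1000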